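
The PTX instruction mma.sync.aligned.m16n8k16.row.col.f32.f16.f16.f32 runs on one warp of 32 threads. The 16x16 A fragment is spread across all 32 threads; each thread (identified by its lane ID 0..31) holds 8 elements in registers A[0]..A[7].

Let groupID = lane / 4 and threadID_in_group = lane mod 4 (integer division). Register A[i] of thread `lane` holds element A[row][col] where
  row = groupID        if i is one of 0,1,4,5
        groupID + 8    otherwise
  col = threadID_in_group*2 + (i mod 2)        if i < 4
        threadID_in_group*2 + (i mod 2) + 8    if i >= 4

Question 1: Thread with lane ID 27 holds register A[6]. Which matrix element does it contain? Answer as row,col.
27: gid=6,tid=3
[6] (6+8,3*2+0+8) = (14,14)

14,14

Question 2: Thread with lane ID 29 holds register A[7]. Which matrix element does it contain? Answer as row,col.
L=29->g=29>>2=7, t=29&3=1
[7]->row 7+8=15  col 1·2+1+8=11

15,11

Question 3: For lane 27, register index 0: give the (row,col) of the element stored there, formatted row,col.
6,6

lane 27->27/4=6, 27 mod 4=3
i=0  r:6+0->6  c:2·3+0+0->6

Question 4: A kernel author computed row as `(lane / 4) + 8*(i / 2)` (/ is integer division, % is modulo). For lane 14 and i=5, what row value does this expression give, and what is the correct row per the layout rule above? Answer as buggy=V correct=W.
`(lane / 4) + 8*(i / 2)`[14,5]→19
lane 14→14/4=3, 14 mod 4=2
i=5  r:3+0→3  c:2·2+1+8→13
row: 19 vs 3

buggy=19 correct=3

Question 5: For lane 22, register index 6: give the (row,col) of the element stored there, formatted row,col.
13,12

lane 22: grp=5 (22/4), tig=2 (22%4)
i=6: r=5+8=13, c=2*2+0+8=12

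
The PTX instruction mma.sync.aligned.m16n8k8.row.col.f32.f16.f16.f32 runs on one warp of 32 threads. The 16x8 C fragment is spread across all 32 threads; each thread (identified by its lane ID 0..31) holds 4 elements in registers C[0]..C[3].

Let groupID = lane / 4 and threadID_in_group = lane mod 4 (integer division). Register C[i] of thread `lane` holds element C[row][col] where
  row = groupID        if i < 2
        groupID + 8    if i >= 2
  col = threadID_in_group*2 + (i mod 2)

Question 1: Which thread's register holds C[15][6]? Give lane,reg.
31,2

r=15->g=7,rb=1  c=6->t=3,b0=0
L=7*4+3=31  i=1*2+0=2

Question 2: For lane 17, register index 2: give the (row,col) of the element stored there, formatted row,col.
17: G=4,T=1
[2] (4+8,1*2+0) = (12,2)

12,2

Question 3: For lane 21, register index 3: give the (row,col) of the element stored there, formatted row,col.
21: g=5,t=1
[3] (5+8,1*2+1) = (13,3)

13,3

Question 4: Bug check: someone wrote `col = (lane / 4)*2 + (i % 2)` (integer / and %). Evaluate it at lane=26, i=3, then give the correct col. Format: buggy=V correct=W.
`(lane / 4)*2 + (i % 2)`[26,3]=>13
L=26=>grp=26>>2=6, tig=26&3=2
[3]=>row 6+8=14  col 2·2+1=5
col: 13 vs 5

buggy=13 correct=5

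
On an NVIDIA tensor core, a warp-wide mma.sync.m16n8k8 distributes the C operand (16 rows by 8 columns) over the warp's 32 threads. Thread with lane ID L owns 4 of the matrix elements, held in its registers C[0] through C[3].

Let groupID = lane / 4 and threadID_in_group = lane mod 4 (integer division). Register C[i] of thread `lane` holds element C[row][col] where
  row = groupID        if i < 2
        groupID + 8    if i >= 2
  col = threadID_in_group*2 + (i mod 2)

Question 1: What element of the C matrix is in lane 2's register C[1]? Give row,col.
0,5

lane 2→2/4=0, 2 mod 4=2
i=1  r:0+0→0  c:2·2+1→5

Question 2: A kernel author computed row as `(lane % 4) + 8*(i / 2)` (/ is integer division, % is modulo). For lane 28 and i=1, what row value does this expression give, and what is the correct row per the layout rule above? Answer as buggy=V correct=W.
`(lane % 4) + 8*(i / 2)`[28,1]=>0
lane 28=>28/4=7, 28 mod 4=0
i=1  r:7+0=>7  c:2·0+1=>1
row: 0 vs 7

buggy=0 correct=7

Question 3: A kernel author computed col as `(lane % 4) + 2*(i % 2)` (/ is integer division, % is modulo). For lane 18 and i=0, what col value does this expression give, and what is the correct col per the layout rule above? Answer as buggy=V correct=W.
buggy=2 correct=4

`(lane % 4) + 2*(i % 2)`[18,0]->2
lane 18->18/4=4, 18 mod 4=2
i=0  r:4+0->4  c:2·2+0->4
col: 2 vs 4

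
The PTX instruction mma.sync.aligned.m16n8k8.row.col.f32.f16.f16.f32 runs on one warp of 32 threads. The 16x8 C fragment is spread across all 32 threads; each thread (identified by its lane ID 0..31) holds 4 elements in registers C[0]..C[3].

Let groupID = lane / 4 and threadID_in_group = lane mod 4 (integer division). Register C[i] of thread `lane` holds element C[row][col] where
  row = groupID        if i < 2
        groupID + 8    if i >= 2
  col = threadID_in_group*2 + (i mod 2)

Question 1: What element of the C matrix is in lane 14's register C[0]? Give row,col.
3,4

L=14->gid=14>>2=3, tid=14&3=2
[0]->row 3+0=3  col 2·2+0=4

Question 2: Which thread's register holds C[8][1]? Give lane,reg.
r=8→G=0,rhi=1  c=1→T=0,p=1
L=0*4+0=0  i=1*2+1=3

0,3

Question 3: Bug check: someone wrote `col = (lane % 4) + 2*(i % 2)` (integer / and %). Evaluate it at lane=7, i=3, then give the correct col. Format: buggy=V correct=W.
`(lane % 4) + 2*(i % 2)`[7,3]⇒5
L=7⇒gr=7>>2=1, th=7&3=3
[3]⇒row 1+8=9  col 3·2+1=7
col: 5 vs 7

buggy=5 correct=7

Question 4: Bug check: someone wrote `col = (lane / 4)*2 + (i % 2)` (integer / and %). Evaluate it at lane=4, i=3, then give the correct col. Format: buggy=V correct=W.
buggy=3 correct=1

`(lane / 4)*2 + (i % 2)`[4,3]->3
lane 4->4/4=1, 4 mod 4=0
i=3  r:1+8->9  c:2·0+1->1
col: 3 vs 1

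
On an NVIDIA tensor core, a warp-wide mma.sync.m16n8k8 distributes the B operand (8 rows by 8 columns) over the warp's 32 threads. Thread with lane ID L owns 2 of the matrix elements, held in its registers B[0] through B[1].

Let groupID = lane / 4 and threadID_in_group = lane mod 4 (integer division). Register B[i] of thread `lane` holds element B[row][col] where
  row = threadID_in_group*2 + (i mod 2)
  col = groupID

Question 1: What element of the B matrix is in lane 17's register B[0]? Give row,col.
2,4

17: gid=4,tid=1
[0] (1*2+0,4) = (2,4)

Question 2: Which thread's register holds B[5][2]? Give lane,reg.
10,1

c=2⇒gr=2  r=5⇒th=2,odd=1
L=2*4+2=10  i=1=1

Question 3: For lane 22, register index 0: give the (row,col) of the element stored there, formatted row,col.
4,5

lane 22→22/4=5, 22 mod 4=2
i=0  r:2·2+0→4  c:5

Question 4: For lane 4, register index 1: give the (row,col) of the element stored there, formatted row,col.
L=4->gid=4>>2=1, tid=4&3=0
[1]->row 0·2+1=1  col gid=1

1,1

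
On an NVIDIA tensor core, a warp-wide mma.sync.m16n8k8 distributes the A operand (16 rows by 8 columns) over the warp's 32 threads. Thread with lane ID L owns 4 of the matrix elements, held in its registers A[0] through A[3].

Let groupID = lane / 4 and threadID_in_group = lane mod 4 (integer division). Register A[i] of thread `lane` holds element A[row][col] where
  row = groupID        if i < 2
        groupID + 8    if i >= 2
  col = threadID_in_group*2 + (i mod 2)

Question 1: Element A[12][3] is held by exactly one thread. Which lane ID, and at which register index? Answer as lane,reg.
r=12→G=4,rhi=1  c=3→T=1,p=1
L=4*4+1=17  i=1*2+1=3

17,3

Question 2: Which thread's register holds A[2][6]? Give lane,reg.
11,0

r=2⇒gr=2,Rb=0  c=6⇒th=3,odd=0
L=2*4+3=11  i=0*2+0=0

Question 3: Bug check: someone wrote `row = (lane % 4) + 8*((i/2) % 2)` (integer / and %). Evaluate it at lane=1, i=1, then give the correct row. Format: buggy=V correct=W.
`(lane % 4) + 8*((i/2) % 2)`[1,1]->1
lane 1->1/4=0, 1 mod 4=1
i=1  r:0+0->0  c:2·1+1->3
row: 1 vs 0

buggy=1 correct=0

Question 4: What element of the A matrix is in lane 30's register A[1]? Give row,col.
7,5

L=30->gid=30>>2=7, tid=30&3=2
[1]->row 7+0=7  col 2·2+1=5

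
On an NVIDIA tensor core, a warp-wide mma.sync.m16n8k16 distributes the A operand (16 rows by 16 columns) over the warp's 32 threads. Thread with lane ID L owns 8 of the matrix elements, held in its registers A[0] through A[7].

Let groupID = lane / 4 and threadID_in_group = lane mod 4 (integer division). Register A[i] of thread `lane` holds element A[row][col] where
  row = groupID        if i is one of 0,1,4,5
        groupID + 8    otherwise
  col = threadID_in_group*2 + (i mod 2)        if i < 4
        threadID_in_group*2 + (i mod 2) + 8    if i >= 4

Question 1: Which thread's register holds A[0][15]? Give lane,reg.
3,5

r=0⇒gr=0,Rb=0  c=15⇒Cb=1,th=3,odd=1
L=0*4+3=3  i=1*4+0*2+1=5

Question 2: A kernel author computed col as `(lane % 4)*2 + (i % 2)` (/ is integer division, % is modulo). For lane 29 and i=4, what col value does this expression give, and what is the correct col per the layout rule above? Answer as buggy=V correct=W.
buggy=2 correct=10

`(lane % 4)*2 + (i % 2)`[29,4]→2
L=29→G=29>>2=7, T=29&3=1
[4]→row 7+0=7  col 1·2+0+8=10
col: 2 vs 10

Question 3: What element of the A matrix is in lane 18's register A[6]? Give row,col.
12,12

L=18→G=18>>2=4, T=18&3=2
[6]→row 4+8=12  col 2·2+0+8=12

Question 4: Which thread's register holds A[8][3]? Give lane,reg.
r=8→G=0,rhi=1  c=3→chi=0,T=1,p=1
L=0*4+1=1  i=0*4+1*2+1=3

1,3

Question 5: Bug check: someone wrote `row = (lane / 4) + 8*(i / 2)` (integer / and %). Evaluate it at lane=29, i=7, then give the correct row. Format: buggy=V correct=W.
`(lane / 4) + 8*(i / 2)`[29,7]→31
L=29→G=29>>2=7, T=29&3=1
[7]→row 7+8=15  col 1·2+1+8=11
row: 31 vs 15

buggy=31 correct=15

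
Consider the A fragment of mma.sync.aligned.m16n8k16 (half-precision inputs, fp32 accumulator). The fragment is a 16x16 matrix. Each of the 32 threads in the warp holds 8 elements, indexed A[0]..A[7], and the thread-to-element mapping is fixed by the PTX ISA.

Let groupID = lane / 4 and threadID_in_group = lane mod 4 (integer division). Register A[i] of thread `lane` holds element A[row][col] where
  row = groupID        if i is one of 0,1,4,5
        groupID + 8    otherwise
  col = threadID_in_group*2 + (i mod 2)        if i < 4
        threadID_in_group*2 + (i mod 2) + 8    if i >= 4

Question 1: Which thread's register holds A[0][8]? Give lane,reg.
0,4

r:0=>grp=0,rB=0  c:8=>cB=1,tig=0,lo=0
L=0*4+0=0  i=1*4+0*2+0=4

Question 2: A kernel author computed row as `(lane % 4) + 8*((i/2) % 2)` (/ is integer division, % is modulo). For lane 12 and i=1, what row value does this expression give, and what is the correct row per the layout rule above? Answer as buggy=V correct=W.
`(lane % 4) + 8*((i/2) % 2)`[12,1]->0
lane 12->12/4=3, 12 mod 4=0
i=1  r:3+0->3  c:2·0+1+0->1
row: 0 vs 3

buggy=0 correct=3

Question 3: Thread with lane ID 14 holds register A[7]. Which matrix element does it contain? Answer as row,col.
14: G=3,T=2
[7] (3+8,2*2+1+8) = (11,13)

11,13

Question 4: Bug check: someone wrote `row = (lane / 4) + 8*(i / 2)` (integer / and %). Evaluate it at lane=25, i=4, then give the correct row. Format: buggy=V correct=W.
buggy=22 correct=6

`(lane / 4) + 8*(i / 2)`[25,4]→22
lane 25→25/4=6, 25 mod 4=1
i=4  r:6+0→6  c:2·1+0+8→10
row: 22 vs 6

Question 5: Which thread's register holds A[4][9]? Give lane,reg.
r=4->g=4,rb=0  c=9->cb=1,t=0,b0=1
L=4*4+0=16  i=1*4+0*2+1=5

16,5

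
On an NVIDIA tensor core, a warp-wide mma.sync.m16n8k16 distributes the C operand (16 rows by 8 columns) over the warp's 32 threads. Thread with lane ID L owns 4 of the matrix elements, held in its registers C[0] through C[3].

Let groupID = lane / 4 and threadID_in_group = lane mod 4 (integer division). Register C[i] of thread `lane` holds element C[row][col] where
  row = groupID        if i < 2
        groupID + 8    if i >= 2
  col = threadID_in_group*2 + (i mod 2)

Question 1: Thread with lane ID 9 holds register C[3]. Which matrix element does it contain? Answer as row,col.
10,3

9: gr=2,th=1
[3] (2+8,1*2+1) = (10,3)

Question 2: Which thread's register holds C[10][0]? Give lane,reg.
8,2

r=10→G=2,rhi=1  c=0→T=0,p=0
L=2*4+0=8  i=1*2+0=2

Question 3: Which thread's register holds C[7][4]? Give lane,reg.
30,0

r: 7->gid=7,r8=0  c: 4->tid=2,i&1=0
L=7*4+2=30  i=0*2+0=0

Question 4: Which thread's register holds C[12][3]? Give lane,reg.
r=12→G=4,rhi=1  c=3→T=1,p=1
L=4*4+1=17  i=1*2+1=3

17,3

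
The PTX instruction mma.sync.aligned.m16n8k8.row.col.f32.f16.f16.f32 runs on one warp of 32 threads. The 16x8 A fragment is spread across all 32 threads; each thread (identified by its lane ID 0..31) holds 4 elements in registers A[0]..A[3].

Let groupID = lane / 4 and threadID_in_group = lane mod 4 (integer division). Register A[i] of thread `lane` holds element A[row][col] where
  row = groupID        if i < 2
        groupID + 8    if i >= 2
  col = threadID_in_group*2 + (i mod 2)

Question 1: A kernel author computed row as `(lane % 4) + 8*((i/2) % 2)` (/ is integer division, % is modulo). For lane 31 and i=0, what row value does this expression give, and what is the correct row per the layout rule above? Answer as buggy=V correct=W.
buggy=3 correct=7

`(lane % 4) + 8*((i/2) % 2)`[31,0]->3
lane 31: gid=7 (31/4), tid=3 (31%4)
i=0: r=7+0=7, c=3*2+0=6
row: 3 vs 7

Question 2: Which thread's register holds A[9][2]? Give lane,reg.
r:9=>grp=1,rB=1  c:2=>tig=1,lo=0
L=1*4+1=5  i=1*2+0=2

5,2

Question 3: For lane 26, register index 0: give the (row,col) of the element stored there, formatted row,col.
26: G=6,T=2
[0] (6+0,2*2+0) = (6,4)

6,4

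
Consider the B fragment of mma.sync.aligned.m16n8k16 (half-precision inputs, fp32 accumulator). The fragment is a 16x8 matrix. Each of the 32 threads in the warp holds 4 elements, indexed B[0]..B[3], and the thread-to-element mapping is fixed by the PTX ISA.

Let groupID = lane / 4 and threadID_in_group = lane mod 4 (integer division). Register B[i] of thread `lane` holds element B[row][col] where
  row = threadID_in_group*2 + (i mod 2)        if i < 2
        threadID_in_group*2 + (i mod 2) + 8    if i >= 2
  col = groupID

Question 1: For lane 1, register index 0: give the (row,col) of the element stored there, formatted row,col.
lane 1: G=0 (1/4), T=1 (1%4)
i=0: r=1*2+0+0=2, c=G=0

2,0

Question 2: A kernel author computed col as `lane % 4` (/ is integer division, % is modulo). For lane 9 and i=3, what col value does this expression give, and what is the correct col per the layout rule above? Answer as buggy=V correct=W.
buggy=1 correct=2

`lane % 4`[9,3]⇒1
L=9⇒gr=9>>2=2, th=9&3=1
[3]⇒row 1·2+1+8=11  col gr=2
col: 1 vs 2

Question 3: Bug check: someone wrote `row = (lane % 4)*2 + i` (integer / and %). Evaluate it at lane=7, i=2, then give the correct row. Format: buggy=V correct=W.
`(lane % 4)*2 + i`[7,2]->8
lane 7->7/4=1, 7 mod 4=3
i=2  r:2·3+0+8->14  c:1
row: 8 vs 14

buggy=8 correct=14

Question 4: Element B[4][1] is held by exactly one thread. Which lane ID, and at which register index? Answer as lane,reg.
c=1->g=1  r=4->rb=0,t=2,b0=0
L=1*4+2=6  i=0*2+0=0

6,0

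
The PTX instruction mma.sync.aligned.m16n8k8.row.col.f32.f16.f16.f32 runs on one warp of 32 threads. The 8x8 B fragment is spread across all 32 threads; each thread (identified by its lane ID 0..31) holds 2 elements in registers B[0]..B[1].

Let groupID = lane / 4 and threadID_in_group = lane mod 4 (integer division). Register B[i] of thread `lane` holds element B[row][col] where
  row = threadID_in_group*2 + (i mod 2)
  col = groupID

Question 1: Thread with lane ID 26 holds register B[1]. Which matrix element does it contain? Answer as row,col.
26: grp=6,tig=2
[1] (2*2+1,6) = (5,6)

5,6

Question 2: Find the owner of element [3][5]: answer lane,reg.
21,1

c=5⇒gr=5  r=3⇒th=1,odd=1
L=5*4+1=21  i=1=1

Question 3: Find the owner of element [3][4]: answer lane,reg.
17,1

c=4->g=4  r=3->t=1,b0=1
L=4*4+1=17  i=1=1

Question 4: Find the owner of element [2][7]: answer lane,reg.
c=7⇒gr=7  r=2⇒th=1,odd=0
L=7*4+1=29  i=0=0

29,0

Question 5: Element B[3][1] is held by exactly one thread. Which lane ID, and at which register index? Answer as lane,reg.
5,1

c:1=>grp=1  r:3=>tig=1,lo=1
L=1*4+1=5  i=1=1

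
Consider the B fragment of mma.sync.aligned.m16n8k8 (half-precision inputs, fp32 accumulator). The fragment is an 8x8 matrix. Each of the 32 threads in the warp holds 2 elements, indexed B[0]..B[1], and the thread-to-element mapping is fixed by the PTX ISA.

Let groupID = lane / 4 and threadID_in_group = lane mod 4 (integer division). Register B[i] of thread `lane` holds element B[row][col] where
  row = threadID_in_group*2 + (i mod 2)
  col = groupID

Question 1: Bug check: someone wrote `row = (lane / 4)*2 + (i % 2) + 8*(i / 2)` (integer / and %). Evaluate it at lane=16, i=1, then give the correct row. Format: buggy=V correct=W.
`(lane / 4)*2 + (i % 2) + 8*(i / 2)`[16,1]->9
16: g=4,t=0
[1] (0*2+1,4) = (1,4)
row: 9 vs 1

buggy=9 correct=1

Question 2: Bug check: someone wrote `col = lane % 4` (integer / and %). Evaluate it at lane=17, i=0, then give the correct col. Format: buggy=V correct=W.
buggy=1 correct=4

`lane % 4`[17,0]->1
lane 17: gid=4 (17/4), tid=1 (17%4)
i=0: r=1*2+0=2, c=gid=4
col: 1 vs 4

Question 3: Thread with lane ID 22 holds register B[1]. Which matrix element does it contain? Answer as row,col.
lane 22: gid=5 (22/4), tid=2 (22%4)
i=1: r=2*2+1=5, c=gid=5

5,5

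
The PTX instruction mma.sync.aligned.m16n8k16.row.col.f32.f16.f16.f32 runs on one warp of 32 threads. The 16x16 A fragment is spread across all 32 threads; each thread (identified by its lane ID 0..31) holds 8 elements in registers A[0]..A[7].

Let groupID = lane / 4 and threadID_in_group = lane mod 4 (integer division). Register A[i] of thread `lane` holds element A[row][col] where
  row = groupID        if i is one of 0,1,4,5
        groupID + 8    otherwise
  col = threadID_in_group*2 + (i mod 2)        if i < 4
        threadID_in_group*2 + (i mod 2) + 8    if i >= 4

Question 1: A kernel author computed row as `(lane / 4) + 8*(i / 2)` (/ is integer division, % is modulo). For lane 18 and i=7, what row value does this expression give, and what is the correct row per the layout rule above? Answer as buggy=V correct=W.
`(lane / 4) + 8*(i / 2)`[18,7]=>28
L=18=>grp=18>>2=4, tig=18&3=2
[7]=>row 4+8=12  col 2·2+1+8=13
row: 28 vs 12

buggy=28 correct=12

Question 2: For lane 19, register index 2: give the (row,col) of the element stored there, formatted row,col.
L=19->gid=19>>2=4, tid=19&3=3
[2]->row 4+8=12  col 3·2+0+0=6

12,6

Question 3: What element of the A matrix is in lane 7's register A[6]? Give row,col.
9,14

lane 7: g=1 (7/4), t=3 (7%4)
i=6: r=1+8=9, c=3*2+0+8=14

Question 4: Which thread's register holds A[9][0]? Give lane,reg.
4,2

r=9→G=1,rhi=1  c=0→chi=0,T=0,p=0
L=1*4+0=4  i=0*4+1*2+0=2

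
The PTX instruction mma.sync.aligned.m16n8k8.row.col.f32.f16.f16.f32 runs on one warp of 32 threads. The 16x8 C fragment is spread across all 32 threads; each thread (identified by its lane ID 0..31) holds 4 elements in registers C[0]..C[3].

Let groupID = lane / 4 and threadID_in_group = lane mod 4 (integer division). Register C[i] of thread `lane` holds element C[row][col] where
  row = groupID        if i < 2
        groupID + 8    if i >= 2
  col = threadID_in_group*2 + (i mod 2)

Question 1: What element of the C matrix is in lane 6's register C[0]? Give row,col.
6: grp=1,tig=2
[0] (1+0,2*2+0) = (1,4)

1,4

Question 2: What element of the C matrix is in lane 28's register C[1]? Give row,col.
lane 28->28/4=7, 28 mod 4=0
i=1  r:7+0->7  c:2·0+1->1

7,1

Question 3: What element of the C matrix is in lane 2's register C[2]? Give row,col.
lane 2⇒2/4=0, 2 mod 4=2
i=2  r:0+8⇒8  c:2·2+0⇒4

8,4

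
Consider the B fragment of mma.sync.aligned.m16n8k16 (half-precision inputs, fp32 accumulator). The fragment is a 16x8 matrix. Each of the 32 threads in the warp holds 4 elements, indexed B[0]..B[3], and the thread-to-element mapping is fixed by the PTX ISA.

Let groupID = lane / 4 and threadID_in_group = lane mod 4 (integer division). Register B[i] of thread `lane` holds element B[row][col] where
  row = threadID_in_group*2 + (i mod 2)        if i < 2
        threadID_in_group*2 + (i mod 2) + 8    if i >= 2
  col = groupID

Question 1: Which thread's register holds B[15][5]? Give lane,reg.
c: 5->gid=5  r: 15->r8=1,tid=3,i&1=1
L=5*4+3=23  i=1*2+1=3

23,3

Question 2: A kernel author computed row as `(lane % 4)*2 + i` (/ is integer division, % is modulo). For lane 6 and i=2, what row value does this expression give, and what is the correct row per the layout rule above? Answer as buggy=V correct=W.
buggy=6 correct=12

`(lane % 4)*2 + i`[6,2]→6
lane 6: G=1 (6/4), T=2 (6%4)
i=2: r=2*2+0+8=12, c=G=1
row: 6 vs 12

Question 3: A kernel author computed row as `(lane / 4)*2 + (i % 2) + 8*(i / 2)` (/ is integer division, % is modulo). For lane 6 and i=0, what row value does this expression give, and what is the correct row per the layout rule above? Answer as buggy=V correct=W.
`(lane / 4)*2 + (i % 2) + 8*(i / 2)`[6,0]->2
lane 6->6/4=1, 6 mod 4=2
i=0  r:2·2+0+0->4  c:1
row: 2 vs 4

buggy=2 correct=4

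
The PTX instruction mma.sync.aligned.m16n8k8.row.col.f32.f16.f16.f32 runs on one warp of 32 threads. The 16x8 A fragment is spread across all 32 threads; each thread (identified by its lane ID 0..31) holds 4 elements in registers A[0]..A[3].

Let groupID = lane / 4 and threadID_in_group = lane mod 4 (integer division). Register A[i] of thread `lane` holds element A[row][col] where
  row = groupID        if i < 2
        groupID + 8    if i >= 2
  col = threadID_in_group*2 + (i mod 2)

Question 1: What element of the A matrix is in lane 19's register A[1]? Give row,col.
4,7

lane 19: g=4 (19/4), t=3 (19%4)
i=1: r=4+0=4, c=3*2+1=7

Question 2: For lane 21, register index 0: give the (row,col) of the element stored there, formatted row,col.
5,2

L=21→G=21>>2=5, T=21&3=1
[0]→row 5+0=5  col 1·2+0=2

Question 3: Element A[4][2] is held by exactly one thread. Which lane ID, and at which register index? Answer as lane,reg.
r=4⇒gr=4,Rb=0  c=2⇒th=1,odd=0
L=4*4+1=17  i=0*2+0=0

17,0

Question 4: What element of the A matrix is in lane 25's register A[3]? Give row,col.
14,3

25: G=6,T=1
[3] (6+8,1*2+1) = (14,3)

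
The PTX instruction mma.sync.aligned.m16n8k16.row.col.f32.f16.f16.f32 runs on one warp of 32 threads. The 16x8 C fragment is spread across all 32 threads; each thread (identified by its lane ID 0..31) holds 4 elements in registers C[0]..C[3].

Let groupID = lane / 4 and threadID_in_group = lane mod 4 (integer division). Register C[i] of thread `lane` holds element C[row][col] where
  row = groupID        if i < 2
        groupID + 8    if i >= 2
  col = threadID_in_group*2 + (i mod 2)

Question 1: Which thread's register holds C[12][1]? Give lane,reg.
16,3

r=12⇒gr=4,Rb=1  c=1⇒th=0,odd=1
L=4*4+0=16  i=1*2+1=3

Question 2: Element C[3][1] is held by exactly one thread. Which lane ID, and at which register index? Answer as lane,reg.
r=3->g=3,rb=0  c=1->t=0,b0=1
L=3*4+0=12  i=0*2+1=1

12,1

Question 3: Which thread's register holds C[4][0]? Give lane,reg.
r:4=>grp=4,rB=0  c:0=>tig=0,lo=0
L=4*4+0=16  i=0*2+0=0

16,0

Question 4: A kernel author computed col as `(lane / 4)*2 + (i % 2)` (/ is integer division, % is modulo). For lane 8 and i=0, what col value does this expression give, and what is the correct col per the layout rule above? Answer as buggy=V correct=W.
buggy=4 correct=0

`(lane / 4)*2 + (i % 2)`[8,0]->4
lane 8: g=2 (8/4), t=0 (8%4)
i=0: r=2+0=2, c=0*2+0=0
col: 4 vs 0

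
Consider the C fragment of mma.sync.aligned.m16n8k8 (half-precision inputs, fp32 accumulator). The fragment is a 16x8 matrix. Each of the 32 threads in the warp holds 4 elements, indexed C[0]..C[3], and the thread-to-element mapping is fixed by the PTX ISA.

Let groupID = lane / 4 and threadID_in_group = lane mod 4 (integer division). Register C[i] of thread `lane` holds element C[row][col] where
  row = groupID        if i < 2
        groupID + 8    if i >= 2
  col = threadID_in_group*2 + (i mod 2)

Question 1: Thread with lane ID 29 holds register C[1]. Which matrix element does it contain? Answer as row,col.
lane 29=>29/4=7, 29 mod 4=1
i=1  r:7+0=>7  c:2·1+1=>3

7,3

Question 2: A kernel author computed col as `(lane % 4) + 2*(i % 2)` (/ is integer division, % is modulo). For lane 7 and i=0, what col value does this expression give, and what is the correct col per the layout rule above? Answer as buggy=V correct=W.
buggy=3 correct=6

`(lane % 4) + 2*(i % 2)`[7,0]->3
7: gid=1,tid=3
[0] (1+0,3*2+0) = (1,6)
col: 3 vs 6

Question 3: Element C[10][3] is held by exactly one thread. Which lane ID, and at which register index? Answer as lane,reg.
r=10⇒gr=2,Rb=1  c=3⇒th=1,odd=1
L=2*4+1=9  i=1*2+1=3

9,3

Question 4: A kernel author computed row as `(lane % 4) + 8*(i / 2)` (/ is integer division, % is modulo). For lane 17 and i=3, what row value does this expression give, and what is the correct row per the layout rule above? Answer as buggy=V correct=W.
`(lane % 4) + 8*(i / 2)`[17,3]->9
17: g=4,t=1
[3] (4+8,1*2+1) = (12,3)
row: 9 vs 12

buggy=9 correct=12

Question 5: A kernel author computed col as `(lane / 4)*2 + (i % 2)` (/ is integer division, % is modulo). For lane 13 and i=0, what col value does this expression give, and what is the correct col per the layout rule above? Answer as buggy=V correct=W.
buggy=6 correct=2

`(lane / 4)*2 + (i % 2)`[13,0]⇒6
lane 13⇒13/4=3, 13 mod 4=1
i=0  r:3+0⇒3  c:2·1+0⇒2
col: 6 vs 2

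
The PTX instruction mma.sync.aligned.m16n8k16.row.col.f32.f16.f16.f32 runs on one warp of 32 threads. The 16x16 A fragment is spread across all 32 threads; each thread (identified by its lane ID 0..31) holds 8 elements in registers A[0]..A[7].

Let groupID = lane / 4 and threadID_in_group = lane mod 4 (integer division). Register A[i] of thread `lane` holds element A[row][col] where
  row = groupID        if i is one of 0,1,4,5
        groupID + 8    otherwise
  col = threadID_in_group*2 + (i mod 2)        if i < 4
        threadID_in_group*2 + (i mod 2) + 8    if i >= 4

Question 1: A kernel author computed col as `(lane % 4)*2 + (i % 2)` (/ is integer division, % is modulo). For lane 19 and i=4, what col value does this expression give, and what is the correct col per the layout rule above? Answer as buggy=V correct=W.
buggy=6 correct=14

`(lane % 4)*2 + (i % 2)`[19,4]->6
19: gid=4,tid=3
[4] (4+0,3*2+0+8) = (4,14)
col: 6 vs 14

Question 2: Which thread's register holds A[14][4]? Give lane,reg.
26,2

r=14->g=6,rb=1  c=4->cb=0,t=2,b0=0
L=6*4+2=26  i=0*4+1*2+0=2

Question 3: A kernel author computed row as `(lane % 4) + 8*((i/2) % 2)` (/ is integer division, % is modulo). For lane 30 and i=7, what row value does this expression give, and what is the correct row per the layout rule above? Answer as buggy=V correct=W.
`(lane % 4) + 8*((i/2) % 2)`[30,7]=>10
30: grp=7,tig=2
[7] (7+8,2*2+1+8) = (15,13)
row: 10 vs 15

buggy=10 correct=15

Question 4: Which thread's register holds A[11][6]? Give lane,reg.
15,2

r=11⇒gr=3,Rb=1  c=6⇒Cb=0,th=3,odd=0
L=3*4+3=15  i=0*4+1*2+0=2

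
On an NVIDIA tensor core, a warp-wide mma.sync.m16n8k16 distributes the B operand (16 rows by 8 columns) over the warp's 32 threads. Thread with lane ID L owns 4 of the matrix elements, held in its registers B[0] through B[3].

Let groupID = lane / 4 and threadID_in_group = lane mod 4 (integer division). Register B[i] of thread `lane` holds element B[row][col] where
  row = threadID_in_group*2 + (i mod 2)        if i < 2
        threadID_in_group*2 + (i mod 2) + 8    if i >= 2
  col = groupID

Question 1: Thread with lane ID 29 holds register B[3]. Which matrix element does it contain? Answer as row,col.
11,7

L=29->gid=29>>2=7, tid=29&3=1
[3]->row 1·2+1+8=11  col gid=7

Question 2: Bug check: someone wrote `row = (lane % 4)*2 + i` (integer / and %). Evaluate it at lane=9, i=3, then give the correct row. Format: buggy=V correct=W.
`(lane % 4)*2 + i`[9,3]→5
9: G=2,T=1
[3] (1*2+1+8,2) = (11,2)
row: 5 vs 11

buggy=5 correct=11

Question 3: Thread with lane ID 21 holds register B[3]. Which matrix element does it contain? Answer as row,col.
L=21⇒gr=21>>2=5, th=21&3=1
[3]⇒row 1·2+1+8=11  col gr=5

11,5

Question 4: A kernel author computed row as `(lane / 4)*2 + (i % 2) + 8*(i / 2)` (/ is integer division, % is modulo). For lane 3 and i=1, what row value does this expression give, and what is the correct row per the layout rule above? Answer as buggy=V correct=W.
`(lane / 4)*2 + (i % 2) + 8*(i / 2)`[3,1]->1
L=3->gid=3>>2=0, tid=3&3=3
[1]->row 3·2+1+0=7  col gid=0
row: 1 vs 7

buggy=1 correct=7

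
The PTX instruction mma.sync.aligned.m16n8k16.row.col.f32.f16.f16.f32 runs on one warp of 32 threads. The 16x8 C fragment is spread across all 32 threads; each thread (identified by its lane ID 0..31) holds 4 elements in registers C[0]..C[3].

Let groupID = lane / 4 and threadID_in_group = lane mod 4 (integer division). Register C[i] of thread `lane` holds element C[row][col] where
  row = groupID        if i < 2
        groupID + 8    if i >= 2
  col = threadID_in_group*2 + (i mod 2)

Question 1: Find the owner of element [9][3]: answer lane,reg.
5,3

r: 9->gid=1,r8=1  c: 3->tid=1,i&1=1
L=1*4+1=5  i=1*2+1=3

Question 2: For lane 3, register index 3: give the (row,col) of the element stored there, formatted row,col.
8,7

lane 3: g=0 (3/4), t=3 (3%4)
i=3: r=0+8=8, c=3*2+1=7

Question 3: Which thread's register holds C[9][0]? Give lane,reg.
r=9->g=1,rb=1  c=0->t=0,b0=0
L=1*4+0=4  i=1*2+0=2

4,2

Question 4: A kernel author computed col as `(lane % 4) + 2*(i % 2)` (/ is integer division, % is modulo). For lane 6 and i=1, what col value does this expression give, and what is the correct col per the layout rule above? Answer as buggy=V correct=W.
buggy=4 correct=5

`(lane % 4) + 2*(i % 2)`[6,1]⇒4
lane 6: gr=1 (6/4), th=2 (6%4)
i=1: r=1+0=1, c=2*2+1=5
col: 4 vs 5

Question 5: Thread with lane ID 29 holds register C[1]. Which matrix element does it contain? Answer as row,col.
7,3

L=29⇒gr=29>>2=7, th=29&3=1
[1]⇒row 7+0=7  col 1·2+1=3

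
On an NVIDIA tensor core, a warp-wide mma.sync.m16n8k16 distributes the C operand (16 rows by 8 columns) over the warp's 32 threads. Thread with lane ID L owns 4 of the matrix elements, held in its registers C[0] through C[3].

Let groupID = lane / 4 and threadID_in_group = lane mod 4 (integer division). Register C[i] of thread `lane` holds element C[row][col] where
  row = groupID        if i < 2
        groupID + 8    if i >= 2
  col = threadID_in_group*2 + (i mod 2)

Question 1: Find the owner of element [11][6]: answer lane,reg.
15,2

r: 11->gid=3,r8=1  c: 6->tid=3,i&1=0
L=3*4+3=15  i=1*2+0=2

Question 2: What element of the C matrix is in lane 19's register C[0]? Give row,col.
4,6

lane 19: gid=4 (19/4), tid=3 (19%4)
i=0: r=4+0=4, c=3*2+0=6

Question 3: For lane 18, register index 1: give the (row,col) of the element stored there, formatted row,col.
4,5

lane 18: gr=4 (18/4), th=2 (18%4)
i=1: r=4+0=4, c=2*2+1=5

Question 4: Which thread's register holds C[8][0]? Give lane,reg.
r=8→G=0,rhi=1  c=0→T=0,p=0
L=0*4+0=0  i=1*2+0=2

0,2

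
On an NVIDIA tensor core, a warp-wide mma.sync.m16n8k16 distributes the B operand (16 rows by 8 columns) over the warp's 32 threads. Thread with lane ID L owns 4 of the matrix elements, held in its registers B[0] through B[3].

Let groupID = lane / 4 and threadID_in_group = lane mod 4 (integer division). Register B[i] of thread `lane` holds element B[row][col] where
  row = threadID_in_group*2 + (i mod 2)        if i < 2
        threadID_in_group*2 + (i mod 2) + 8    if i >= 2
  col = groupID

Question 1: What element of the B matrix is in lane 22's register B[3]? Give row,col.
13,5

22: grp=5,tig=2
[3] (2*2+1+8,5) = (13,5)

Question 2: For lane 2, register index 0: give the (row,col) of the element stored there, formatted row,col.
L=2->g=2>>2=0, t=2&3=2
[0]->row 2·2+0+0=4  col g=0

4,0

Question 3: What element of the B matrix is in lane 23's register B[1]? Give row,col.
lane 23: G=5 (23/4), T=3 (23%4)
i=1: r=3*2+1+0=7, c=G=5

7,5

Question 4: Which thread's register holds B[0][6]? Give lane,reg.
24,0

c=6->g=6  r=0->rb=0,t=0,b0=0
L=6*4+0=24  i=0*2+0=0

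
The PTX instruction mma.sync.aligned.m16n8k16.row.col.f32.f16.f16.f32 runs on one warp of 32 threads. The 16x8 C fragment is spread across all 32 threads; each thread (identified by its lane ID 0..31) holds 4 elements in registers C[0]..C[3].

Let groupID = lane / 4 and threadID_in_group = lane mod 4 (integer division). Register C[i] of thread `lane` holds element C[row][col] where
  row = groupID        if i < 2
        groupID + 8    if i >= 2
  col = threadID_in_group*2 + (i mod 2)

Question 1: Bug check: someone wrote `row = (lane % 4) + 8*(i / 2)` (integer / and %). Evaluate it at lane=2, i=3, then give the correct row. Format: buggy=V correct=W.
buggy=10 correct=8

`(lane % 4) + 8*(i / 2)`[2,3]->10
2: g=0,t=2
[3] (0+8,2*2+1) = (8,5)
row: 10 vs 8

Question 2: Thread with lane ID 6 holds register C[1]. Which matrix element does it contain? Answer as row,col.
1,5

lane 6⇒6/4=1, 6 mod 4=2
i=1  r:1+0⇒1  c:2·2+1⇒5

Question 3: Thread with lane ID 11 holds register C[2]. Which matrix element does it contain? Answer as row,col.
lane 11→11/4=2, 11 mod 4=3
i=2  r:2+8→10  c:2·3+0→6

10,6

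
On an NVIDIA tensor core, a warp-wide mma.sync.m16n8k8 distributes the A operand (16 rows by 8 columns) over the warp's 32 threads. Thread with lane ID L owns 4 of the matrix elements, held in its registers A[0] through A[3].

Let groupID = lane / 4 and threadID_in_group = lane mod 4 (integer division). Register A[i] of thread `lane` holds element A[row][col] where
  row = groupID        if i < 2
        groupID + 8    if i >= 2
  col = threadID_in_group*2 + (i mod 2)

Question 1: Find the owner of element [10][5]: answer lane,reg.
r:10=>grp=2,rB=1  c:5=>tig=2,lo=1
L=2*4+2=10  i=1*2+1=3

10,3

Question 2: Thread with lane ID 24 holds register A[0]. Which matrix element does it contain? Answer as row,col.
6,0

24: gid=6,tid=0
[0] (6+0,0*2+0) = (6,0)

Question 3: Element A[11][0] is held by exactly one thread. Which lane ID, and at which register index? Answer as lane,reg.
12,2

r=11->g=3,rb=1  c=0->t=0,b0=0
L=3*4+0=12  i=1*2+0=2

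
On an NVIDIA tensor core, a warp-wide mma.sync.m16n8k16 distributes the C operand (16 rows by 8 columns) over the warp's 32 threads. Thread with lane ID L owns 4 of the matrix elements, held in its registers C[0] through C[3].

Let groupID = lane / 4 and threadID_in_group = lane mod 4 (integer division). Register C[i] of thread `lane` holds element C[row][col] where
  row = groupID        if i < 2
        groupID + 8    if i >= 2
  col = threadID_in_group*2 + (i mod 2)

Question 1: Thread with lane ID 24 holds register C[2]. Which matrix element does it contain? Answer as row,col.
14,0

lane 24->24/4=6, 24 mod 4=0
i=2  r:6+8->14  c:2·0+0->0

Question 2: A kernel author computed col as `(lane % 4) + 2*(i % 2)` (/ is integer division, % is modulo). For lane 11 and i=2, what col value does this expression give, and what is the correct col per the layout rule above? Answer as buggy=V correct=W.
`(lane % 4) + 2*(i % 2)`[11,2]⇒3
L=11⇒gr=11>>2=2, th=11&3=3
[2]⇒row 2+8=10  col 3·2+0=6
col: 3 vs 6

buggy=3 correct=6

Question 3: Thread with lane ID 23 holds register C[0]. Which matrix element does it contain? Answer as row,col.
L=23=>grp=23>>2=5, tig=23&3=3
[0]=>row 5+0=5  col 3·2+0=6

5,6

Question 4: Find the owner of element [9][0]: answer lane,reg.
r=9->g=1,rb=1  c=0->t=0,b0=0
L=1*4+0=4  i=1*2+0=2

4,2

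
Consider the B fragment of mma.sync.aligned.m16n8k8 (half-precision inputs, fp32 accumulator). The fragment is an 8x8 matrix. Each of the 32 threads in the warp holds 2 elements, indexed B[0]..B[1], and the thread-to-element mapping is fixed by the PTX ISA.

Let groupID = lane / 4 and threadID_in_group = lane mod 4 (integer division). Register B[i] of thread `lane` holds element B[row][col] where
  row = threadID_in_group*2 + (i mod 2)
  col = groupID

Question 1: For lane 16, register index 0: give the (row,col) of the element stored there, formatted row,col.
lane 16: grp=4 (16/4), tig=0 (16%4)
i=0: r=0*2+0=0, c=grp=4

0,4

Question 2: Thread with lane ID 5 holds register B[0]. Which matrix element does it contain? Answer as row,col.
2,1

lane 5: gr=1 (5/4), th=1 (5%4)
i=0: r=1*2+0=2, c=gr=1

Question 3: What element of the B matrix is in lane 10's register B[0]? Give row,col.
lane 10→10/4=2, 10 mod 4=2
i=0  r:2·2+0→4  c:2

4,2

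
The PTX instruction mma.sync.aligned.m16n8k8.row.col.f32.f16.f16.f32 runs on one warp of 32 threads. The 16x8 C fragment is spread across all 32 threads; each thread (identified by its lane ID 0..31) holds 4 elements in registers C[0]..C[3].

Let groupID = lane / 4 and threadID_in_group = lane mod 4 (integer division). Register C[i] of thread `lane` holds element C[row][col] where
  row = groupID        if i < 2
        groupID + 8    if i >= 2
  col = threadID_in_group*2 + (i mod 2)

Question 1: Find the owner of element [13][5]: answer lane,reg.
22,3

r=13->g=5,rb=1  c=5->t=2,b0=1
L=5*4+2=22  i=1*2+1=3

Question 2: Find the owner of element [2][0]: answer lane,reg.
r=2->g=2,rb=0  c=0->t=0,b0=0
L=2*4+0=8  i=0*2+0=0

8,0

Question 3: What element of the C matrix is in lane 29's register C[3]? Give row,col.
L=29=>grp=29>>2=7, tig=29&3=1
[3]=>row 7+8=15  col 1·2+1=3

15,3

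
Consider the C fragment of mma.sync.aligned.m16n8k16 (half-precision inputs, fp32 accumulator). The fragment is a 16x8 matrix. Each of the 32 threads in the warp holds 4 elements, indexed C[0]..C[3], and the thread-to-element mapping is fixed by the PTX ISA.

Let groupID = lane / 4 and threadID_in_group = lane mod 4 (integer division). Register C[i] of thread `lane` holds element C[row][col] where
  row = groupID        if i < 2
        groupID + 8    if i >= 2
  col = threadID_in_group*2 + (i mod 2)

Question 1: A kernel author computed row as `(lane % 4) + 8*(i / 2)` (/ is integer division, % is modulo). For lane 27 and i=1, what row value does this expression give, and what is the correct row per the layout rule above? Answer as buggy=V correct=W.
buggy=3 correct=6

`(lane % 4) + 8*(i / 2)`[27,1]->3
lane 27->27/4=6, 27 mod 4=3
i=1  r:6+0->6  c:2·3+1->7
row: 3 vs 6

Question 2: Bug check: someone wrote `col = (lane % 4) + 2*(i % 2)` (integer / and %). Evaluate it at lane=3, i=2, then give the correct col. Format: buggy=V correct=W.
buggy=3 correct=6

`(lane % 4) + 2*(i % 2)`[3,2]→3
L=3→G=3>>2=0, T=3&3=3
[2]→row 0+8=8  col 3·2+0=6
col: 3 vs 6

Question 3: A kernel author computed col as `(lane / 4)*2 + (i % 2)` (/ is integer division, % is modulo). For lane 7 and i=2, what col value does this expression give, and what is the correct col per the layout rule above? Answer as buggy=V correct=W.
buggy=2 correct=6

`(lane / 4)*2 + (i % 2)`[7,2]->2
7: g=1,t=3
[2] (1+8,3*2+0) = (9,6)
col: 2 vs 6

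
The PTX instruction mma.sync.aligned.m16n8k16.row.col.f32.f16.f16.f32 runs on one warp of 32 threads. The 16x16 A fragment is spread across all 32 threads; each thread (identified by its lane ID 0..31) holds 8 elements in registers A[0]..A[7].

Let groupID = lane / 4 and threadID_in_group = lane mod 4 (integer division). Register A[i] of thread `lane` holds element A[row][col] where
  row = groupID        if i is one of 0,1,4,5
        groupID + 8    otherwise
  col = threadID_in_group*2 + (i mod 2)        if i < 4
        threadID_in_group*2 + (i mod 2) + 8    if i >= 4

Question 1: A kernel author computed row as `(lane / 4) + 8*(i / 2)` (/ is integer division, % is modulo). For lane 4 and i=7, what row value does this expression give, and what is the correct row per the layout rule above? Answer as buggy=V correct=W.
buggy=25 correct=9

`(lane / 4) + 8*(i / 2)`[4,7]->25
L=4->g=4>>2=1, t=4&3=0
[7]->row 1+8=9  col 0·2+1+8=9
row: 25 vs 9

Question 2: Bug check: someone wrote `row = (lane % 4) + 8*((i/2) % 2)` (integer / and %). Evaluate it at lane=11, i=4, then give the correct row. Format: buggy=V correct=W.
`(lane % 4) + 8*((i/2) % 2)`[11,4]->3
L=11->g=11>>2=2, t=11&3=3
[4]->row 2+0=2  col 3·2+0+8=14
row: 3 vs 2

buggy=3 correct=2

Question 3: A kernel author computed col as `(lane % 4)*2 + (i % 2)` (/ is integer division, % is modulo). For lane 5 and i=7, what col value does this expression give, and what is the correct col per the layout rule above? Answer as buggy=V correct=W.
`(lane % 4)*2 + (i % 2)`[5,7]=>3
L=5=>grp=5>>2=1, tig=5&3=1
[7]=>row 1+8=9  col 1·2+1+8=11
col: 3 vs 11

buggy=3 correct=11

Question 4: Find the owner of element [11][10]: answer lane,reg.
13,6

r: 11->gid=3,r8=1  c: 10->c8=1,tid=1,i&1=0
L=3*4+1=13  i=1*4+1*2+0=6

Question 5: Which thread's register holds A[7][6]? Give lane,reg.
r=7->g=7,rb=0  c=6->cb=0,t=3,b0=0
L=7*4+3=31  i=0*4+0*2+0=0

31,0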